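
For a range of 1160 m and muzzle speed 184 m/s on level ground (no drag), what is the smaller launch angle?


sin(2*theta) = R*g/v0^2 = 1160*9.81/184^2 = 0.336118, theta = arcsin(0.336118)/2 = 9.82°

9.82 degrees


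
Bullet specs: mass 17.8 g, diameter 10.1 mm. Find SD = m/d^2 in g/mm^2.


SD = m/d^2 = 17.8/10.1^2 = 0.1745 g/mm^2

0.1745 g/mm^2


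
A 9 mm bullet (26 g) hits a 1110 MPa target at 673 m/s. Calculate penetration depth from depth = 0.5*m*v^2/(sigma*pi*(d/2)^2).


A = pi*(d/2)^2 = pi*(9/2)^2 = 63.6173 mm^2
E = 0.5*m*v^2 = 0.5*0.026*673^2 = 5888.08 J
depth = E/(sigma*A) = 5888.08 J / (1110 MPa * 63.6173 mm^2) = 5888.08/(1110 * 63.6173) m = 0.0833826 m ≈ 83.38 mm

83.38 mm


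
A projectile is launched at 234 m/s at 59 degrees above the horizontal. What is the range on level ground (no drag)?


R = v0^2 * sin(2*theta) / g = 234^2 * sin(2*59°) / 9.81 = 4928 m

4928 m


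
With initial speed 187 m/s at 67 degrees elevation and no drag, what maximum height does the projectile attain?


H = (v0*sin(theta))^2 / (2g) = (187*sin(67°))^2 / (2*9.81) = 1510 m

1510 m


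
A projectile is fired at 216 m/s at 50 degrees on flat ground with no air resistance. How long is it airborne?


T = 2*v0*sin(theta)/g = 2*216*sin(50°)/9.81 = 33.73 s

33.73 s


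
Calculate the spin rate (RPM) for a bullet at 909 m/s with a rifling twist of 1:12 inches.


twist_m = 12*0.0254 = 0.3048 m
spin = v/twist = 909/0.3048 = 2982.283 rev/s
RPM = spin*60 = 2982.283*60 ≈ 178937 RPM

178937 RPM


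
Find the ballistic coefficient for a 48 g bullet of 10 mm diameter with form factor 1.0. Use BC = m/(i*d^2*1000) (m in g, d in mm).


BC = m/(i*d^2*1000) = 48/(1.0 * 10^2 * 1000) = 0.00048

0.00048


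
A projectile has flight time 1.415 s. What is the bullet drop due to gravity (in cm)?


drop = 0.5*g*t^2 = 0.5*9.81*1.415^2 = 9.82091 m ≈ 982.1 cm

982.1 cm


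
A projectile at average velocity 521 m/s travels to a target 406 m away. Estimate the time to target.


t = d/v = 406/521 = 0.7793 s

0.7793 s


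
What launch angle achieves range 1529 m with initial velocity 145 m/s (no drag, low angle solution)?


sin(2*theta) = R*g/v0^2 = 1529*9.81/145^2 = 0.713412, theta = arcsin(0.713412)/2 = 22.76°

22.76 degrees


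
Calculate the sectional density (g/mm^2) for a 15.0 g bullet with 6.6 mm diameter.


SD = m/d^2 = 15.0/6.6^2 = 0.3444 g/mm^2

0.3444 g/mm^2


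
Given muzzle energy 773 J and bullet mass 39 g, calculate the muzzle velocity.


v = sqrt(2*E/m) = sqrt(2*773/0.039) = 199.1 m/s

199.1 m/s


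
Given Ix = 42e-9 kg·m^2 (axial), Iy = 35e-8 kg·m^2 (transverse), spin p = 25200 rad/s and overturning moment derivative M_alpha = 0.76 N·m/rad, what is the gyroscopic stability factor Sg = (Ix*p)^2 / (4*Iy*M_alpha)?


Sg = Ix^2 * p^2 / (4 * Iy * M_alpha) = (42e-9)^2 * 25200^2 / (4 * 35e-8 * 0.76) = 1.053

1.053


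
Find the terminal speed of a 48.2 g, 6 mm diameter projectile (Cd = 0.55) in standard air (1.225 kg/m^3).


A = pi*(d/2)^2 = pi*(6/2000)^2 = 2.82743e-05 m^2
vt = sqrt(2mg/(Cd*rho*A)) = sqrt(2*0.0482*9.81/(0.55 * 1.225 * 2.82743e-05)) = 222.8 m/s

222.8 m/s


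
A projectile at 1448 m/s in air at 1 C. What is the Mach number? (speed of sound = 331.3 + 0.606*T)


a = 331.3 + 0.606*(1) = 331.906 m/s
M = v/a = 1448/331.906 = 4.363

4.363


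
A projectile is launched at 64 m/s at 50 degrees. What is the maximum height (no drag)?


H = (v0*sin(theta))^2 / (2g) = (64*sin(50°))^2 / (2*9.81) = 122.5 m

122.5 m


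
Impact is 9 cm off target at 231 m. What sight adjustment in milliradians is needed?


1 mrad subtends 1 cm per 10 m of range, so adj = error_cm / (dist_m / 10) = 9 / (231/10) = 0.3896 mrad

0.3896 mrad


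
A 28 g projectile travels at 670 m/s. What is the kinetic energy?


E = 0.5*m*v^2 = 0.5*0.028*670^2 = 6285 J

6285 J


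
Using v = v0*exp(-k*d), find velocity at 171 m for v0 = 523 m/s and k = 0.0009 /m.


v = v0*exp(-k*d) = 523*exp(-0.0009*171) = 448.4 m/s

448.4 m/s


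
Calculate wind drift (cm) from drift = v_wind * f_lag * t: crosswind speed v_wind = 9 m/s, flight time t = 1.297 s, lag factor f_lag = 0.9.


drift = v_wind * lag * t = 9 * 0.9 * 1.297 = 10.5057 m ≈ 1051 cm

1051 cm


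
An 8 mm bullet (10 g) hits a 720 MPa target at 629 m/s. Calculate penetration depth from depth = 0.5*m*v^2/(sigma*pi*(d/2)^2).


A = pi*(d/2)^2 = pi*(8/2)^2 = 50.2655 mm^2
E = 0.5*m*v^2 = 0.5*0.01*629^2 = 1978.21 J
depth = E/(sigma*A) = 1978.21 J / (720 MPa * 50.2655 mm^2) = 1978.21/(720 * 50.2655) m = 0.0546599 m ≈ 54.66 mm

54.66 mm


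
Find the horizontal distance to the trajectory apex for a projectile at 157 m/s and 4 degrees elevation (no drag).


R = v0^2*sin(2*theta)/g = 157^2*sin(2*4°)/9.81 = 349.692 m
apex_dist = R/2 = 349.692/2 = 174.8 m

174.8 m


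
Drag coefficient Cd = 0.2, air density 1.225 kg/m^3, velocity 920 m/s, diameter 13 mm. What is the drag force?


A = pi*(d/2)^2 = pi*(13/2000)^2 = 1.32732e-04 m^2
Fd = 0.5*Cd*rho*A*v^2 = 0.5*0.2*1.225*1.32732e-04*920^2 = 13.76 N

13.76 N


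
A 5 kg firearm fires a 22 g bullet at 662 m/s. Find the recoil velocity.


v_recoil = m_p * v_p / m_gun = 0.022 * 662 / 5 = 2.913 m/s

2.913 m/s


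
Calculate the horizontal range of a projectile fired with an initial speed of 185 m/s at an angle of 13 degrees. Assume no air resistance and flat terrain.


R = v0^2 * sin(2*theta) / g = 185^2 * sin(2*13°) / 9.81 = 1529 m

1529 m


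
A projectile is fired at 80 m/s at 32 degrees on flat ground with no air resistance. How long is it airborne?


T = 2*v0*sin(theta)/g = 2*80*sin(32°)/9.81 = 8.643 s

8.643 s


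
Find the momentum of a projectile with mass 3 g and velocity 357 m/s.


p = m*v = 0.003*357 = 1.071 kg·m/s

1.071 kg·m/s


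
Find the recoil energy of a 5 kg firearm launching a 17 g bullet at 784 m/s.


v_r = m_p*v_p/m_gun = 0.017*784/5 = 2.6656 m/s, E_r = 0.5*m_gun*v_r^2 = 0.5*5*2.6656^2 = 17.76 J

17.76 J


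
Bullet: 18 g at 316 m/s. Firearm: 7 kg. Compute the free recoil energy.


v_r = m_p*v_p/m_gun = 0.018*316/7 = 0.812571 m/s, E_r = 0.5*m_gun*v_r^2 = 0.5*7*0.812571^2 = 2.311 J

2.311 J


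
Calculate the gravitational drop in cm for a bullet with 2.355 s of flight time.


drop = 0.5*g*t^2 = 0.5*9.81*2.355^2 = 27.2033 m ≈ 2720 cm

2720 cm


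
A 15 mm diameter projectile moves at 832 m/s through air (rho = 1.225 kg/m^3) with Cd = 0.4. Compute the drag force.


A = pi*(d/2)^2 = pi*(15/2000)^2 = 1.76715e-04 m^2
Fd = 0.5*Cd*rho*A*v^2 = 0.5*0.4*1.225*1.76715e-04*832^2 = 29.97 N

29.97 N


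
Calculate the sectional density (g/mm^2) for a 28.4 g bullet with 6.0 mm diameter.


SD = m/d^2 = 28.4/6.0^2 = 0.7889 g/mm^2

0.7889 g/mm^2


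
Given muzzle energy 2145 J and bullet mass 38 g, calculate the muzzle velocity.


v = sqrt(2*E/m) = sqrt(2*2145/0.038) = 336 m/s

336 m/s


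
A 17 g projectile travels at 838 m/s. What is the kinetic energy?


E = 0.5*m*v^2 = 0.5*0.017*838^2 = 5969 J

5969 J


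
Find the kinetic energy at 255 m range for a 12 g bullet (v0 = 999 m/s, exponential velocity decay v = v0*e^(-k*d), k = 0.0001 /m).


v = v0*exp(-k*d) = 999*exp(-0.0001*255) = 973.848 m/s
E = 0.5*m*v^2 = 0.5*0.012*973.848^2 = 5690 J

5690 J


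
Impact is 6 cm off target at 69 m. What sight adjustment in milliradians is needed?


1 mrad subtends 1 cm per 10 m of range, so adj = error_cm / (dist_m / 10) = 6 / (69/10) = 0.8696 mrad

0.8696 mrad


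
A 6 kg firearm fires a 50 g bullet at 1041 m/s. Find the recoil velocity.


v_recoil = m_p * v_p / m_gun = 0.05 * 1041 / 6 = 8.675 m/s

8.675 m/s


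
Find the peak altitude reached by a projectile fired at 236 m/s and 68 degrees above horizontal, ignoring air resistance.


H = (v0*sin(theta))^2 / (2g) = (236*sin(68°))^2 / (2*9.81) = 2440 m

2440 m


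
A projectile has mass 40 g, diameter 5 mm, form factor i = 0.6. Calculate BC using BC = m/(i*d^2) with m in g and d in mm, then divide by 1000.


BC = m/(i*d^2*1000) = 40/(0.6 * 5^2 * 1000) = 0.002667

0.002667


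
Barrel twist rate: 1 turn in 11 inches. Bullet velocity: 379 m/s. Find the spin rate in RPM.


twist_m = 11*0.0254 = 0.2794 m
spin = v/twist = 379/0.2794 = 1356.478 rev/s
RPM = spin*60 = 1356.478*60 ≈ 81389 RPM

81389 RPM


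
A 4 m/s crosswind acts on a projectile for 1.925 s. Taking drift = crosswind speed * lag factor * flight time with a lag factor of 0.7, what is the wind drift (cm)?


drift = v_wind * lag * t = 4 * 0.7 * 1.925 = 5.39 m ≈ 539 cm

539 cm


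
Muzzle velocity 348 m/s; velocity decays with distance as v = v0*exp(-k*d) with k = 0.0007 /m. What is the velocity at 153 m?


v = v0*exp(-k*d) = 348*exp(-0.0007*153) = 312.7 m/s

312.7 m/s


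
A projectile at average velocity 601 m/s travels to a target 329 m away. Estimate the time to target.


t = d/v = 329/601 = 0.5474 s

0.5474 s


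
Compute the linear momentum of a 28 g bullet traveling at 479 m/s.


p = m*v = 0.028*479 = 13.41 kg·m/s

13.41 kg·m/s


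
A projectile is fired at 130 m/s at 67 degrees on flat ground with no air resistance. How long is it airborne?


T = 2*v0*sin(theta)/g = 2*130*sin(67°)/9.81 = 24.4 s

24.4 s


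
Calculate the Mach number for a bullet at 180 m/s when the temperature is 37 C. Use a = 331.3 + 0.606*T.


a = 331.3 + 0.606*(37) = 353.722 m/s
M = v/a = 180/353.722 = 0.5089

0.5089


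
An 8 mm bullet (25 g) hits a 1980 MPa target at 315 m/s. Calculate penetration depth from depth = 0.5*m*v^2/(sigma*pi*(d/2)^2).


A = pi*(d/2)^2 = pi*(8/2)^2 = 50.2655 mm^2
E = 0.5*m*v^2 = 0.5*0.025*315^2 = 1240.31 J
depth = E/(sigma*A) = 1240.31 J / (1980 MPa * 50.2655 mm^2) = 1240.31/(1980 * 50.2655) m = 0.0124622 m ≈ 12.46 mm

12.46 mm


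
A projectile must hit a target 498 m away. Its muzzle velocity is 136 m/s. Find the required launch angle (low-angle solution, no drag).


sin(2*theta) = R*g/v0^2 = 498*9.81/136^2 = 0.264132, theta = arcsin(0.264132)/2 = 7.658°

7.658 degrees


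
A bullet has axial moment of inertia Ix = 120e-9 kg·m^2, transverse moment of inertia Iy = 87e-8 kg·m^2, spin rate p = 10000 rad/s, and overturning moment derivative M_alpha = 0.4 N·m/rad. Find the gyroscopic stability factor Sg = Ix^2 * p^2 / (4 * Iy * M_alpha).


Sg = Ix^2 * p^2 / (4 * Iy * M_alpha) = (120e-9)^2 * 10000^2 / (4 * 87e-8 * 0.4) = 1.034

1.034


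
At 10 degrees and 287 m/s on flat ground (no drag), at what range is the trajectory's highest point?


R = v0^2*sin(2*theta)/g = 287^2*sin(2*10°)/9.81 = 2871.75 m
apex_dist = R/2 = 2871.75/2 = 1436 m

1436 m


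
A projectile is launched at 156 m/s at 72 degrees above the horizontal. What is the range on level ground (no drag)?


R = v0^2 * sin(2*theta) / g = 156^2 * sin(2*72°) / 9.81 = 1458 m

1458 m


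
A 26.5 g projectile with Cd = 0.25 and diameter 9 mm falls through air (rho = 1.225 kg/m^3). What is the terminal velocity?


A = pi*(d/2)^2 = pi*(9/2000)^2 = 6.36173e-05 m^2
vt = sqrt(2mg/(Cd*rho*A)) = sqrt(2*0.0265*9.81/(0.25 * 1.225 * 6.36173e-05)) = 163.4 m/s

163.4 m/s


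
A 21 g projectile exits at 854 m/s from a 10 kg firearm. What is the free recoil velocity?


v_recoil = m_p * v_p / m_gun = 0.021 * 854 / 10 = 1.793 m/s

1.793 m/s


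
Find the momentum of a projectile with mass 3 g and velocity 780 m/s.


p = m*v = 0.003*780 = 2.34 kg·m/s

2.34 kg·m/s


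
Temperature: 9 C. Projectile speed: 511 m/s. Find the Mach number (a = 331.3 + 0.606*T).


a = 331.3 + 0.606*(9) = 336.754 m/s
M = v/a = 511/336.754 = 1.517

1.517


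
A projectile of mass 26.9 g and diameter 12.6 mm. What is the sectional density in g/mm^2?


SD = m/d^2 = 26.9/12.6^2 = 0.1694 g/mm^2

0.1694 g/mm^2


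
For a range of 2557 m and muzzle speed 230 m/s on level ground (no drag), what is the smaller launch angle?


sin(2*theta) = R*g/v0^2 = 2557*9.81/230^2 = 0.474181, theta = arcsin(0.474181)/2 = 14.15°

14.15 degrees


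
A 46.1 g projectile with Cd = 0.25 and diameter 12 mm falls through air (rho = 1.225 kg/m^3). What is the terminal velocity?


A = pi*(d/2)^2 = pi*(12/2000)^2 = 1.13097e-04 m^2
vt = sqrt(2mg/(Cd*rho*A)) = sqrt(2*0.0461*9.81/(0.25 * 1.225 * 1.13097e-04)) = 161.6 m/s

161.6 m/s


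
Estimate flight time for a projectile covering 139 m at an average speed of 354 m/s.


t = d/v = 139/354 = 0.3927 s

0.3927 s


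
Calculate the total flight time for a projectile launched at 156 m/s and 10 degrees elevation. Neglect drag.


T = 2*v0*sin(theta)/g = 2*156*sin(10°)/9.81 = 5.523 s

5.523 s


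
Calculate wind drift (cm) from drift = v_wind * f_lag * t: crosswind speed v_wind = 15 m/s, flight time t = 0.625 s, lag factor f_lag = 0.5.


drift = v_wind * lag * t = 15 * 0.5 * 0.625 = 4.6875 m ≈ 468.8 cm

468.8 cm


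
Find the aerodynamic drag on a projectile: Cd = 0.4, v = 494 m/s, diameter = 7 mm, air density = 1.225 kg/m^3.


A = pi*(d/2)^2 = pi*(7/2000)^2 = 3.84845e-05 m^2
Fd = 0.5*Cd*rho*A*v^2 = 0.5*0.4*1.225*3.84845e-05*494^2 = 2.301 N

2.301 N


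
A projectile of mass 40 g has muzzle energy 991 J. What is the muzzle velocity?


v = sqrt(2*E/m) = sqrt(2*991/0.04) = 222.6 m/s

222.6 m/s


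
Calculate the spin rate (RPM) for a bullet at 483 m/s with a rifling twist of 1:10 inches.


twist_m = 10*0.0254 = 0.254 m
spin = v/twist = 483/0.254 = 1901.575 rev/s
RPM = spin*60 = 1901.575*60 ≈ 114094 RPM

114094 RPM


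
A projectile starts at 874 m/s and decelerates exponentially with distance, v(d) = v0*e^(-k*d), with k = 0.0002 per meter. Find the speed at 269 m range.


v = v0*exp(-k*d) = 874*exp(-0.0002*269) = 828.2 m/s

828.2 m/s


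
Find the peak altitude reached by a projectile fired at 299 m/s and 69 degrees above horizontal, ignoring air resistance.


H = (v0*sin(theta))^2 / (2g) = (299*sin(69°))^2 / (2*9.81) = 3971 m

3971 m


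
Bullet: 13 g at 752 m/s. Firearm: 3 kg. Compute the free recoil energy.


v_r = m_p*v_p/m_gun = 0.013*752/3 = 3.25867 m/s, E_r = 0.5*m_gun*v_r^2 = 0.5*3*3.25867^2 = 15.93 J

15.93 J


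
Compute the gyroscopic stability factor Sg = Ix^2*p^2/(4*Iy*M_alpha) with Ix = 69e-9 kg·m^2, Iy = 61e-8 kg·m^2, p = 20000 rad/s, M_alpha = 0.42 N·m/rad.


Sg = Ix^2 * p^2 / (4 * Iy * M_alpha) = (69e-9)^2 * 20000^2 / (4 * 61e-8 * 0.42) = 1.858

1.858


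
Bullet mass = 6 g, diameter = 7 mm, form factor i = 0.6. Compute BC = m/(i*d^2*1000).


BC = m/(i*d^2*1000) = 6/(0.6 * 7^2 * 1000) = 0.0002041

0.0002041


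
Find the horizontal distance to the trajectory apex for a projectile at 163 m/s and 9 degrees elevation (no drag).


R = v0^2*sin(2*theta)/g = 163^2*sin(2*9°)/9.81 = 836.929 m
apex_dist = R/2 = 836.929/2 = 418.5 m

418.5 m


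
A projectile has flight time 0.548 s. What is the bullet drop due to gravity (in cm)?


drop = 0.5*g*t^2 = 0.5*9.81*0.548^2 = 1.47299 m ≈ 147.3 cm

147.3 cm


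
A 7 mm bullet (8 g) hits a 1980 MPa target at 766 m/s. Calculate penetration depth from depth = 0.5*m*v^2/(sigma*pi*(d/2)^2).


A = pi*(d/2)^2 = pi*(7/2)^2 = 38.4845 mm^2
E = 0.5*m*v^2 = 0.5*0.008*766^2 = 2347.02 J
depth = E/(sigma*A) = 2347.02 J / (1980 MPa * 38.4845 mm^2) = 2347.02/(1980 * 38.4845) m = 0.0308011 m ≈ 30.8 mm

30.8 mm


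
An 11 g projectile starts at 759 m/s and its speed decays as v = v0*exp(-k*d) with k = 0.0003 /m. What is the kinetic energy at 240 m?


v = v0*exp(-k*d) = 759*exp(-0.0003*240) = 706.273 m/s
E = 0.5*m*v^2 = 0.5*0.011*706.273^2 = 2744 J

2744 J


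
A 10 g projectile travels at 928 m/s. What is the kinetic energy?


E = 0.5*m*v^2 = 0.5*0.01*928^2 = 4306 J

4306 J


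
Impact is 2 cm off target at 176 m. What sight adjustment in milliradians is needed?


1 mrad subtends 1 cm per 10 m of range, so adj = error_cm / (dist_m / 10) = 2 / (176/10) = 0.1136 mrad

0.1136 mrad


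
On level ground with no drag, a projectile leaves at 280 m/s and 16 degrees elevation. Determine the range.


R = v0^2 * sin(2*theta) / g = 280^2 * sin(2*16°) / 9.81 = 4235 m

4235 m


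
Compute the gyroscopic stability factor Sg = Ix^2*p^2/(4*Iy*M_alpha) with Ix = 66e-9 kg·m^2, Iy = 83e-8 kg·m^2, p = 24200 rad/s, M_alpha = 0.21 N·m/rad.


Sg = Ix^2 * p^2 / (4 * Iy * M_alpha) = (66e-9)^2 * 24200^2 / (4 * 83e-8 * 0.21) = 3.659

3.659


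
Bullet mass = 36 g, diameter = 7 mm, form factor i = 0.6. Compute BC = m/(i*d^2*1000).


BC = m/(i*d^2*1000) = 36/(0.6 * 7^2 * 1000) = 0.001224

0.001224


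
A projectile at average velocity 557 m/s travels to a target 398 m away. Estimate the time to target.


t = d/v = 398/557 = 0.7145 s

0.7145 s


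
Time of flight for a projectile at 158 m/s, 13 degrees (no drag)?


T = 2*v0*sin(theta)/g = 2*158*sin(13°)/9.81 = 7.246 s

7.246 s


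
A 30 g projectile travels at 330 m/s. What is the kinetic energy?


E = 0.5*m*v^2 = 0.5*0.03*330^2 = 1634 J

1634 J


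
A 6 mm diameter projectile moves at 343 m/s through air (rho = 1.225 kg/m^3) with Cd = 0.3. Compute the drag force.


A = pi*(d/2)^2 = pi*(6/2000)^2 = 2.82743e-05 m^2
Fd = 0.5*Cd*rho*A*v^2 = 0.5*0.3*1.225*2.82743e-05*343^2 = 0.6112 N

0.6112 N


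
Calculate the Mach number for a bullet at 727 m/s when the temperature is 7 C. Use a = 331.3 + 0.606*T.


a = 331.3 + 0.606*(7) = 335.542 m/s
M = v/a = 727/335.542 = 2.167

2.167


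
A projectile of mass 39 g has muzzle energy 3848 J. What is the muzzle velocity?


v = sqrt(2*E/m) = sqrt(2*3848/0.039) = 444.2 m/s

444.2 m/s


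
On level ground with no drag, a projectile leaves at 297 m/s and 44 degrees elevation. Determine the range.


R = v0^2 * sin(2*theta) / g = 297^2 * sin(2*44°) / 9.81 = 8986 m

8986 m


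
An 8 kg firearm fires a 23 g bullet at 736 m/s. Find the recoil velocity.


v_recoil = m_p * v_p / m_gun = 0.023 * 736 / 8 = 2.116 m/s

2.116 m/s


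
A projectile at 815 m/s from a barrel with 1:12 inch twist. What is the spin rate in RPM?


twist_m = 12*0.0254 = 0.3048 m
spin = v/twist = 815/0.3048 = 2673.885 rev/s
RPM = spin*60 = 2673.885*60 ≈ 160433 RPM

160433 RPM


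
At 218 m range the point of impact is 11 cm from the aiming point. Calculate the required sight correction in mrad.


1 mrad subtends 1 cm per 10 m of range, so adj = error_cm / (dist_m / 10) = 11 / (218/10) = 0.5046 mrad

0.5046 mrad


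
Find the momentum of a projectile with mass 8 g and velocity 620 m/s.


p = m*v = 0.008*620 = 4.96 kg·m/s

4.96 kg·m/s


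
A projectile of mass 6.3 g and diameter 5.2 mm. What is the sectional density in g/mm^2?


SD = m/d^2 = 6.3/5.2^2 = 0.233 g/mm^2

0.233 g/mm^2


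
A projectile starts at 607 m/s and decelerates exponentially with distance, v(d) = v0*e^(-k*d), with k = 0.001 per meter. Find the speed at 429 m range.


v = v0*exp(-k*d) = 607*exp(-0.001*429) = 395.3 m/s

395.3 m/s


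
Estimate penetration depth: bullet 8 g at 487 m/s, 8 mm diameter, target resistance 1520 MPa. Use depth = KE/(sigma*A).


A = pi*(d/2)^2 = pi*(8/2)^2 = 50.2655 mm^2
E = 0.5*m*v^2 = 0.5*0.008*487^2 = 948.676 J
depth = E/(sigma*A) = 948.676 J / (1520 MPa * 50.2655 mm^2) = 948.676/(1520 * 50.2655) m = 0.0124167 m ≈ 12.42 mm

12.42 mm


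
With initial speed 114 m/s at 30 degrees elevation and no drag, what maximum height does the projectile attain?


H = (v0*sin(theta))^2 / (2g) = (114*sin(30°))^2 / (2*9.81) = 165.6 m

165.6 m


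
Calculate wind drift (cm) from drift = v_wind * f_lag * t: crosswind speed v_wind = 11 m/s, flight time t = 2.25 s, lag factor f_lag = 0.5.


drift = v_wind * lag * t = 11 * 0.5 * 2.25 = 12.375 m ≈ 1238 cm

1238 cm


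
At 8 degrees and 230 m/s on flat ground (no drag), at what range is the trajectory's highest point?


R = v0^2*sin(2*theta)/g = 230^2*sin(2*8°)/9.81 = 1486.36 m
apex_dist = R/2 = 1486.36/2 = 743.2 m

743.2 m


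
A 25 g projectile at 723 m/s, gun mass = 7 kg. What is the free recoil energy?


v_r = m_p*v_p/m_gun = 0.025*723/7 = 2.58214 m/s, E_r = 0.5*m_gun*v_r^2 = 0.5*7*2.58214^2 = 23.34 J

23.34 J


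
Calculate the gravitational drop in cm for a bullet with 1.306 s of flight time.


drop = 0.5*g*t^2 = 0.5*9.81*1.306^2 = 8.36614 m ≈ 836.6 cm

836.6 cm


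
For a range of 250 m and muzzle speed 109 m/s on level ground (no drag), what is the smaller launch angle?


sin(2*theta) = R*g/v0^2 = 250*9.81/109^2 = 0.206422, theta = arcsin(0.206422)/2 = 5.956°

5.956 degrees


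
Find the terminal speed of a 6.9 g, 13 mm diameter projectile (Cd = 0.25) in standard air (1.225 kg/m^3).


A = pi*(d/2)^2 = pi*(13/2000)^2 = 1.32732e-04 m^2
vt = sqrt(2mg/(Cd*rho*A)) = sqrt(2*0.0069*9.81/(0.25 * 1.225 * 1.32732e-04)) = 57.71 m/s

57.71 m/s


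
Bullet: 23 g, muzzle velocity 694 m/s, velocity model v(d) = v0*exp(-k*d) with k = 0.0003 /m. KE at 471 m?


v = v0*exp(-k*d) = 694*exp(-0.0003*471) = 602.551 m/s
E = 0.5*m*v^2 = 0.5*0.023*602.551^2 = 4175 J

4175 J


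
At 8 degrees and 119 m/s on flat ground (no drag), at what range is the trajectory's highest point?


R = v0^2*sin(2*theta)/g = 119^2*sin(2*8°)/9.81 = 397.89 m
apex_dist = R/2 = 397.89/2 = 198.9 m

198.9 m


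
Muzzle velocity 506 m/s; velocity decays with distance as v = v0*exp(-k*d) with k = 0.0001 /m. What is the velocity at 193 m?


v = v0*exp(-k*d) = 506*exp(-0.0001*193) = 496.3 m/s

496.3 m/s


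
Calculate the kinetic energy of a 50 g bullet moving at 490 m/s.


E = 0.5*m*v^2 = 0.5*0.05*490^2 = 6002 J

6002 J


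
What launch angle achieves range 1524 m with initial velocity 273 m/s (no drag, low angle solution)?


sin(2*theta) = R*g/v0^2 = 1524*9.81/273^2 = 0.200599, theta = arcsin(0.200599)/2 = 5.786°

5.786 degrees


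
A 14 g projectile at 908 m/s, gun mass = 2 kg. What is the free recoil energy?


v_r = m_p*v_p/m_gun = 0.014*908/2 = 6.356 m/s, E_r = 0.5*m_gun*v_r^2 = 0.5*2*6.356^2 = 40.4 J

40.4 J


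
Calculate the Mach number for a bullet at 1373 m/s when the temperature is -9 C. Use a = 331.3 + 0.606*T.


a = 331.3 + 0.606*(-9) = 325.846 m/s
M = v/a = 1373/325.846 = 4.214

4.214


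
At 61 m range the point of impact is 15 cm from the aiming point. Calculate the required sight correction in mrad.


1 mrad subtends 1 cm per 10 m of range, so adj = error_cm / (dist_m / 10) = 15 / (61/10) = 2.459 mrad

2.459 mrad


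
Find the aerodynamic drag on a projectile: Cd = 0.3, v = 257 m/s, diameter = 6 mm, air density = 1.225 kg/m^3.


A = pi*(d/2)^2 = pi*(6/2000)^2 = 2.82743e-05 m^2
Fd = 0.5*Cd*rho*A*v^2 = 0.5*0.3*1.225*2.82743e-05*257^2 = 0.3432 N

0.3432 N


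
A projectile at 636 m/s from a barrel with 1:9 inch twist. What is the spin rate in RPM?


twist_m = 9*0.0254 = 0.2286 m
spin = v/twist = 636/0.2286 = 2782.152 rev/s
RPM = spin*60 = 2782.152*60 ≈ 166929 RPM

166929 RPM


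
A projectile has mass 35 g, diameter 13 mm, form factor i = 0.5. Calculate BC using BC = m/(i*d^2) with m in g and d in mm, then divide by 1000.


BC = m/(i*d^2*1000) = 35/(0.5 * 13^2 * 1000) = 0.0004142

0.0004142


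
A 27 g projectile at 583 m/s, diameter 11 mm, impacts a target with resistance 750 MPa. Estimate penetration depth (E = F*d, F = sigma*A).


A = pi*(d/2)^2 = pi*(11/2)^2 = 95.0332 mm^2
E = 0.5*m*v^2 = 0.5*0.027*583^2 = 4588.5 J
depth = E/(sigma*A) = 4588.5 J / (750 MPa * 95.0332 mm^2) = 4588.5/(750 * 95.0332) m = 0.0643775 m ≈ 64.38 mm

64.38 mm


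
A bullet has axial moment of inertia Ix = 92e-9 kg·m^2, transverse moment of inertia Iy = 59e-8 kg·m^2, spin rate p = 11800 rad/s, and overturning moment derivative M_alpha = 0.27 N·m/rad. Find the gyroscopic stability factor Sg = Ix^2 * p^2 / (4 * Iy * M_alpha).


Sg = Ix^2 * p^2 / (4 * Iy * M_alpha) = (92e-9)^2 * 11800^2 / (4 * 59e-8 * 0.27) = 1.85

1.85


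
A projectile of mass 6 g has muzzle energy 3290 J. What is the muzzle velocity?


v = sqrt(2*E/m) = sqrt(2*3290/0.006) = 1047 m/s

1047 m/s


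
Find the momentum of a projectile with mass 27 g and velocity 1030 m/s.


p = m*v = 0.027*1030 = 27.81 kg·m/s

27.81 kg·m/s


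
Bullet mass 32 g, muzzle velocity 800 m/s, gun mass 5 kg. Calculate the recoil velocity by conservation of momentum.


v_recoil = m_p * v_p / m_gun = 0.032 * 800 / 5 = 5.12 m/s

5.12 m/s


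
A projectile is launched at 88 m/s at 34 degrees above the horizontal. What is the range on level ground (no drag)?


R = v0^2 * sin(2*theta) / g = 88^2 * sin(2*34°) / 9.81 = 731.9 m

731.9 m


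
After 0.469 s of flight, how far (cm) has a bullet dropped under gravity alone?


drop = 0.5*g*t^2 = 0.5*9.81*0.469^2 = 1.07891 m ≈ 107.9 cm

107.9 cm


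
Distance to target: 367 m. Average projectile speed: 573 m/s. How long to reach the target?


t = d/v = 367/573 = 0.6405 s

0.6405 s


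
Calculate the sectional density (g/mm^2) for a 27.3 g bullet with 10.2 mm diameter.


SD = m/d^2 = 27.3/10.2^2 = 0.2624 g/mm^2

0.2624 g/mm^2


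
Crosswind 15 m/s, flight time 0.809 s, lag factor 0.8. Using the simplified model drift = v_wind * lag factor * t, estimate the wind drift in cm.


drift = v_wind * lag * t = 15 * 0.8 * 0.809 = 9.708 m ≈ 970.8 cm

970.8 cm


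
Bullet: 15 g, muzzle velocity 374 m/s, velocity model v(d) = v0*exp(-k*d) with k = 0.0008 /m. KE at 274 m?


v = v0*exp(-k*d) = 374*exp(-0.0008*274) = 300.382 m/s
E = 0.5*m*v^2 = 0.5*0.015*300.382^2 = 676.7 J

676.7 J


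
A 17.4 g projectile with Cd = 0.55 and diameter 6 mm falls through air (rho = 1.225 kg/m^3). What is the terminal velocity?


A = pi*(d/2)^2 = pi*(6/2000)^2 = 2.82743e-05 m^2
vt = sqrt(2mg/(Cd*rho*A)) = sqrt(2*0.0174*9.81/(0.55 * 1.225 * 2.82743e-05)) = 133.9 m/s

133.9 m/s


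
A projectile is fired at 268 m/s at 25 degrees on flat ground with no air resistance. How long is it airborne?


T = 2*v0*sin(theta)/g = 2*268*sin(25°)/9.81 = 23.09 s

23.09 s


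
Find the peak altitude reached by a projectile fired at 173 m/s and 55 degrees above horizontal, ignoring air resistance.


H = (v0*sin(theta))^2 / (2g) = (173*sin(55°))^2 / (2*9.81) = 1024 m

1024 m


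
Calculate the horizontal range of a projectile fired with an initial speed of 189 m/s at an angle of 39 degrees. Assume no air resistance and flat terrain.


R = v0^2 * sin(2*theta) / g = 189^2 * sin(2*39°) / 9.81 = 3562 m

3562 m


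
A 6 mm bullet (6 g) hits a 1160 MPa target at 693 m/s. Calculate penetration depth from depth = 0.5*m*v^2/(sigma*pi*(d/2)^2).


A = pi*(d/2)^2 = pi*(6/2)^2 = 28.2743 mm^2
E = 0.5*m*v^2 = 0.5*0.006*693^2 = 1440.75 J
depth = E/(sigma*A) = 1440.75 J / (1160 MPa * 28.2743 mm^2) = 1440.75/(1160 * 28.2743) m = 0.0439276 m ≈ 43.93 mm

43.93 mm


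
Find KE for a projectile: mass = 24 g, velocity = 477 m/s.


E = 0.5*m*v^2 = 0.5*0.024*477^2 = 2730 J

2730 J


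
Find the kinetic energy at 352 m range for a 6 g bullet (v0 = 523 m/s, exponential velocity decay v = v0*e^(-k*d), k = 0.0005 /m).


v = v0*exp(-k*d) = 523*exp(-0.0005*352) = 438.597 m/s
E = 0.5*m*v^2 = 0.5*0.006*438.597^2 = 577.1 J

577.1 J


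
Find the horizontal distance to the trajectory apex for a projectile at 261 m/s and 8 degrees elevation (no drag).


R = v0^2*sin(2*theta)/g = 261^2*sin(2*8°)/9.81 = 1914.04 m
apex_dist = R/2 = 1914.04/2 = 957 m

957 m


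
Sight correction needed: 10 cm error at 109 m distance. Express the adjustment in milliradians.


1 mrad subtends 1 cm per 10 m of range, so adj = error_cm / (dist_m / 10) = 10 / (109/10) = 0.9174 mrad

0.9174 mrad


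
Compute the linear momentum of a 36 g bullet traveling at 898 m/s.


p = m*v = 0.036*898 = 32.33 kg·m/s

32.33 kg·m/s


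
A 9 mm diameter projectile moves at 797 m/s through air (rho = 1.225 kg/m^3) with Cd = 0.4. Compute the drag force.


A = pi*(d/2)^2 = pi*(9/2000)^2 = 6.36173e-05 m^2
Fd = 0.5*Cd*rho*A*v^2 = 0.5*0.4*1.225*6.36173e-05*797^2 = 9.901 N

9.901 N


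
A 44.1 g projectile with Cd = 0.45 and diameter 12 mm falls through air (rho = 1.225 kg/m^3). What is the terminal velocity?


A = pi*(d/2)^2 = pi*(12/2000)^2 = 1.13097e-04 m^2
vt = sqrt(2mg/(Cd*rho*A)) = sqrt(2*0.0441*9.81/(0.45 * 1.225 * 1.13097e-04)) = 117.8 m/s

117.8 m/s


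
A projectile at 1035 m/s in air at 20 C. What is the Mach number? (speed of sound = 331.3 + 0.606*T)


a = 331.3 + 0.606*(20) = 343.42 m/s
M = v/a = 1035/343.42 = 3.014

3.014


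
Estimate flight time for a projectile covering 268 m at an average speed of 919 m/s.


t = d/v = 268/919 = 0.2916 s

0.2916 s


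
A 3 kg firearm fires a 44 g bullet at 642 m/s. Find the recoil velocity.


v_recoil = m_p * v_p / m_gun = 0.044 * 642 / 3 = 9.416 m/s

9.416 m/s


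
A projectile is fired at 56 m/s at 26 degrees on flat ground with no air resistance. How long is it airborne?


T = 2*v0*sin(theta)/g = 2*56*sin(26°)/9.81 = 5.005 s

5.005 s


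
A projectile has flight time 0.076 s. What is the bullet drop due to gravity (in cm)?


drop = 0.5*g*t^2 = 0.5*9.81*0.076^2 = 0.0283313 m ≈ 2.833 cm

2.833 cm


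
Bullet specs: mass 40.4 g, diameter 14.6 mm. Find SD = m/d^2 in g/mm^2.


SD = m/d^2 = 40.4/14.6^2 = 0.1895 g/mm^2

0.1895 g/mm^2


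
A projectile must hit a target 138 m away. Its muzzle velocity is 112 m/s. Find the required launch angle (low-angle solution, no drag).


sin(2*theta) = R*g/v0^2 = 138*9.81/112^2 = 0.107923, theta = arcsin(0.107923)/2 = 3.098°

3.098 degrees


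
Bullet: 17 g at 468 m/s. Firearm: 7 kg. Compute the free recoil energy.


v_r = m_p*v_p/m_gun = 0.017*468/7 = 1.13657 m/s, E_r = 0.5*m_gun*v_r^2 = 0.5*7*1.13657^2 = 4.521 J

4.521 J


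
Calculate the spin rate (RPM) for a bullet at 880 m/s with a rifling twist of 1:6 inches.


twist_m = 6*0.0254 = 0.1524 m
spin = v/twist = 880/0.1524 = 5774.278 rev/s
RPM = spin*60 = 5774.278*60 ≈ 346457 RPM

346457 RPM


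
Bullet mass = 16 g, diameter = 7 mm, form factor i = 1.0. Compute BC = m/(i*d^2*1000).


BC = m/(i*d^2*1000) = 16/(1.0 * 7^2 * 1000) = 0.0003265

0.0003265


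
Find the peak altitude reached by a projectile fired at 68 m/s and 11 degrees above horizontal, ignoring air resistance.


H = (v0*sin(theta))^2 / (2g) = (68*sin(11°))^2 / (2*9.81) = 8.581 m

8.581 m


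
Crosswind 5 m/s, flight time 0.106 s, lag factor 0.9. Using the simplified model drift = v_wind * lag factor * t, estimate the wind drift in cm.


drift = v_wind * lag * t = 5 * 0.9 * 0.106 = 0.477 m ≈ 47.7 cm

47.7 cm


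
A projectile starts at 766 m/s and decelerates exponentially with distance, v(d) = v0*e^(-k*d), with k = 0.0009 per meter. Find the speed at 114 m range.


v = v0*exp(-k*d) = 766*exp(-0.0009*114) = 691.3 m/s

691.3 m/s


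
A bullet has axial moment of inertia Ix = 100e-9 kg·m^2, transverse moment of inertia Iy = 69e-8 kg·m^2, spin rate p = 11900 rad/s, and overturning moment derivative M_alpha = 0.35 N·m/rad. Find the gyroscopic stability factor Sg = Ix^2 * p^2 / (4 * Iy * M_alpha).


Sg = Ix^2 * p^2 / (4 * Iy * M_alpha) = (100e-9)^2 * 11900^2 / (4 * 69e-8 * 0.35) = 1.466

1.466


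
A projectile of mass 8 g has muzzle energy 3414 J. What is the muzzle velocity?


v = sqrt(2*E/m) = sqrt(2*3414/0.008) = 923.9 m/s

923.9 m/s


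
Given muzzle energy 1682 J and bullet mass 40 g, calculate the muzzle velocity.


v = sqrt(2*E/m) = sqrt(2*1682/0.04) = 290 m/s

290 m/s


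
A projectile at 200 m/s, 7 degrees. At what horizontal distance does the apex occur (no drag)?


R = v0^2*sin(2*theta)/g = 200^2*sin(2*7°)/9.81 = 986.43 m
apex_dist = R/2 = 986.43/2 = 493.2 m

493.2 m


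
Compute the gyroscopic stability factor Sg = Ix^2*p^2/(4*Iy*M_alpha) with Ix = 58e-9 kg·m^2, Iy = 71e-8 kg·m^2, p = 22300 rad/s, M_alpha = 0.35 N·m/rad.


Sg = Ix^2 * p^2 / (4 * Iy * M_alpha) = (58e-9)^2 * 22300^2 / (4 * 71e-8 * 0.35) = 1.683

1.683


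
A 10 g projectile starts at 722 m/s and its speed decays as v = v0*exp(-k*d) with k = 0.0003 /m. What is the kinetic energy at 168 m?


v = v0*exp(-k*d) = 722*exp(-0.0003*168) = 686.513 m/s
E = 0.5*m*v^2 = 0.5*0.01*686.513^2 = 2357 J

2357 J


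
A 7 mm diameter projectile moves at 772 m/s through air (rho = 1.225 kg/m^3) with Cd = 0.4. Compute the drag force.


A = pi*(d/2)^2 = pi*(7/2000)^2 = 3.84845e-05 m^2
Fd = 0.5*Cd*rho*A*v^2 = 0.5*0.4*1.225*3.84845e-05*772^2 = 5.619 N

5.619 N


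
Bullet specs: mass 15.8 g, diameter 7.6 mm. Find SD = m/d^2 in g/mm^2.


SD = m/d^2 = 15.8/7.6^2 = 0.2735 g/mm^2

0.2735 g/mm^2


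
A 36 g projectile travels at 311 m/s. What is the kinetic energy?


E = 0.5*m*v^2 = 0.5*0.036*311^2 = 1741 J

1741 J


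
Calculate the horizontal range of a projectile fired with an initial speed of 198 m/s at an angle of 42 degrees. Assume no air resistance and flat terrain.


R = v0^2 * sin(2*theta) / g = 198^2 * sin(2*42°) / 9.81 = 3974 m

3974 m


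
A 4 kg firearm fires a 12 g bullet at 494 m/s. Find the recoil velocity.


v_recoil = m_p * v_p / m_gun = 0.012 * 494 / 4 = 1.482 m/s

1.482 m/s


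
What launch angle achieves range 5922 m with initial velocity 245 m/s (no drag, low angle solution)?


sin(2*theta) = R*g/v0^2 = 5922*9.81/245^2 = 0.967844, theta = arcsin(0.967844)/2 = 37.72°

37.72 degrees


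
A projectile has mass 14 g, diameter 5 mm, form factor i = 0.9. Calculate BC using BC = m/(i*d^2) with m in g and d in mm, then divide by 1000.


BC = m/(i*d^2*1000) = 14/(0.9 * 5^2 * 1000) = 0.0006222

0.0006222


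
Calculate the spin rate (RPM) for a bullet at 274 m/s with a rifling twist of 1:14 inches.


twist_m = 14*0.0254 = 0.3556 m
spin = v/twist = 274/0.3556 = 770.5287 rev/s
RPM = spin*60 = 770.5287*60 ≈ 46232 RPM

46232 RPM


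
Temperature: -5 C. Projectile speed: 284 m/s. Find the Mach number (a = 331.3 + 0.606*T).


a = 331.3 + 0.606*(-5) = 328.27 m/s
M = v/a = 284/328.27 = 0.8651

0.8651


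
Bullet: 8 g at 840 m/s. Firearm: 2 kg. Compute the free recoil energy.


v_r = m_p*v_p/m_gun = 0.008*840/2 = 3.36 m/s, E_r = 0.5*m_gun*v_r^2 = 0.5*2*3.36^2 = 11.29 J

11.29 J


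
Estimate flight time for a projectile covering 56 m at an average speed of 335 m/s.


t = d/v = 56/335 = 0.1672 s

0.1672 s


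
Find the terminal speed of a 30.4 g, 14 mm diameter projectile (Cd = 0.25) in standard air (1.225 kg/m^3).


A = pi*(d/2)^2 = pi*(14/2000)^2 = 1.53938e-04 m^2
vt = sqrt(2mg/(Cd*rho*A)) = sqrt(2*0.0304*9.81/(0.25 * 1.225 * 1.53938e-04)) = 112.5 m/s

112.5 m/s


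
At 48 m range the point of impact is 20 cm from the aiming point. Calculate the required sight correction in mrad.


1 mrad subtends 1 cm per 10 m of range, so adj = error_cm / (dist_m / 10) = 20 / (48/10) = 4.167 mrad

4.167 mrad


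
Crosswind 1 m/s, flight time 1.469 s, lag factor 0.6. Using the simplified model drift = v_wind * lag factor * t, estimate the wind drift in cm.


drift = v_wind * lag * t = 1 * 0.6 * 1.469 = 0.8814 m ≈ 88.14 cm

88.14 cm


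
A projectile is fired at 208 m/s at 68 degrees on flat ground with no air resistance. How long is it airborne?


T = 2*v0*sin(theta)/g = 2*208*sin(68°)/9.81 = 39.32 s

39.32 s


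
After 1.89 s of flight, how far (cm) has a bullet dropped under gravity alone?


drop = 0.5*g*t^2 = 0.5*9.81*1.89^2 = 17.5212 m ≈ 1752 cm

1752 cm


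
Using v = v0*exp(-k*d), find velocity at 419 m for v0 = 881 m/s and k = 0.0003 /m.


v = v0*exp(-k*d) = 881*exp(-0.0003*419) = 776.9 m/s

776.9 m/s


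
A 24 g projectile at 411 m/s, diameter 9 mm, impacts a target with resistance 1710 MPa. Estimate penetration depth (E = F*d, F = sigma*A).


A = pi*(d/2)^2 = pi*(9/2)^2 = 63.6173 mm^2
E = 0.5*m*v^2 = 0.5*0.024*411^2 = 2027.05 J
depth = E/(sigma*A) = 2027.05 J / (1710 MPa * 63.6173 mm^2) = 2027.05/(1710 * 63.6173) m = 0.0186335 m ≈ 18.63 mm

18.63 mm


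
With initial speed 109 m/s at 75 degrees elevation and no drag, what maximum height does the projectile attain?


H = (v0*sin(theta))^2 / (2g) = (109*sin(75°))^2 / (2*9.81) = 565 m

565 m


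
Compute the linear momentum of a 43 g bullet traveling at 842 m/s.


p = m*v = 0.043*842 = 36.21 kg·m/s

36.21 kg·m/s


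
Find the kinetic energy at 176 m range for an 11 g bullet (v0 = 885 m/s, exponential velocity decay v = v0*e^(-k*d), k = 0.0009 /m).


v = v0*exp(-k*d) = 885*exp(-0.0009*176) = 755.355 m/s
E = 0.5*m*v^2 = 0.5*0.011*755.355^2 = 3138 J

3138 J


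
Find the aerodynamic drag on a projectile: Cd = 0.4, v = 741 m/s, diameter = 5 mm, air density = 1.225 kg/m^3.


A = pi*(d/2)^2 = pi*(5/2000)^2 = 1.96350e-05 m^2
Fd = 0.5*Cd*rho*A*v^2 = 0.5*0.4*1.225*1.96350e-05*741^2 = 2.641 N

2.641 N


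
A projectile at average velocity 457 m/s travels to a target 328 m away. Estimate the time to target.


t = d/v = 328/457 = 0.7177 s

0.7177 s


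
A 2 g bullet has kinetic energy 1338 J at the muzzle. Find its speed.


v = sqrt(2*E/m) = sqrt(2*1338/0.002) = 1157 m/s

1157 m/s


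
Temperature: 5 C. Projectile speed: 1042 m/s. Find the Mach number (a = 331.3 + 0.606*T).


a = 331.3 + 0.606*(5) = 334.33 m/s
M = v/a = 1042/334.33 = 3.117

3.117


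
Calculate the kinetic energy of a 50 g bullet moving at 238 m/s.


E = 0.5*m*v^2 = 0.5*0.05*238^2 = 1416 J

1416 J


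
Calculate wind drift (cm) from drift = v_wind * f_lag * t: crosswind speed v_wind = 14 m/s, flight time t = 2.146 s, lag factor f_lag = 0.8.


drift = v_wind * lag * t = 14 * 0.8 * 2.146 = 24.0352 m ≈ 2404 cm

2404 cm


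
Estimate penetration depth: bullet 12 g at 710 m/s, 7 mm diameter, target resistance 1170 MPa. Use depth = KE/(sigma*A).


A = pi*(d/2)^2 = pi*(7/2)^2 = 38.4845 mm^2
E = 0.5*m*v^2 = 0.5*0.012*710^2 = 3024.6 J
depth = E/(sigma*A) = 3024.6 J / (1170 MPa * 38.4845 mm^2) = 3024.6/(1170 * 38.4845) m = 0.0671732 m ≈ 67.17 mm

67.17 mm


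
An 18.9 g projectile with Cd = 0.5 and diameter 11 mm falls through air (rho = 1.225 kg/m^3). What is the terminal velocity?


A = pi*(d/2)^2 = pi*(11/2000)^2 = 9.50332e-05 m^2
vt = sqrt(2mg/(Cd*rho*A)) = sqrt(2*0.0189*9.81/(0.5 * 1.225 * 9.50332e-05)) = 79.82 m/s

79.82 m/s


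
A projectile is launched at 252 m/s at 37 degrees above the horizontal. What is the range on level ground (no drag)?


R = v0^2 * sin(2*theta) / g = 252^2 * sin(2*37°) / 9.81 = 6223 m

6223 m


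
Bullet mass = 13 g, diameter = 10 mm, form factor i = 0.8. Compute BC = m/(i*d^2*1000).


BC = m/(i*d^2*1000) = 13/(0.8 * 10^2 * 1000) = 0.0001625

0.0001625


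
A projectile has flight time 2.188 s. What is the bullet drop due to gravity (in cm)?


drop = 0.5*g*t^2 = 0.5*9.81*2.188^2 = 23.4819 m ≈ 2348 cm

2348 cm


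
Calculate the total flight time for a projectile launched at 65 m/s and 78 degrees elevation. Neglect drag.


T = 2*v0*sin(theta)/g = 2*65*sin(78°)/9.81 = 12.96 s

12.96 s


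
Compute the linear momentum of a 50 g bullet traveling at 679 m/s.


p = m*v = 0.05*679 = 33.95 kg·m/s

33.95 kg·m/s


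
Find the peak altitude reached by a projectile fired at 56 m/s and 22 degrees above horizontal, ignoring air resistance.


H = (v0*sin(theta))^2 / (2g) = (56*sin(22°))^2 / (2*9.81) = 22.43 m

22.43 m


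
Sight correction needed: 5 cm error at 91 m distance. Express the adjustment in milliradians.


1 mrad subtends 1 cm per 10 m of range, so adj = error_cm / (dist_m / 10) = 5 / (91/10) = 0.5495 mrad

0.5495 mrad


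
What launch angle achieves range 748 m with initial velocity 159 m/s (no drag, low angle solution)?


sin(2*theta) = R*g/v0^2 = 748*9.81/159^2 = 0.290253, theta = arcsin(0.290253)/2 = 8.437°

8.437 degrees
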